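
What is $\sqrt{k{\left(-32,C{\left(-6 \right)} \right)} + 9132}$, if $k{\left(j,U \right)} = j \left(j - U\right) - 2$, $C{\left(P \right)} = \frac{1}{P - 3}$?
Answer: $\frac{\sqrt{91354}}{3} \approx 100.75$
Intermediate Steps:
$C{\left(P \right)} = \frac{1}{-3 + P}$
$k{\left(j,U \right)} = -2 + j \left(j - U\right)$
$\sqrt{k{\left(-32,C{\left(-6 \right)} \right)} + 9132} = \sqrt{\left(-2 + \left(-32\right)^{2} - \frac{1}{-3 - 6} \left(-32\right)\right) + 9132} = \sqrt{\left(-2 + 1024 - \frac{1}{-9} \left(-32\right)\right) + 9132} = \sqrt{\left(-2 + 1024 - \left(- \frac{1}{9}\right) \left(-32\right)\right) + 9132} = \sqrt{\left(-2 + 1024 - \frac{32}{9}\right) + 9132} = \sqrt{\frac{9166}{9} + 9132} = \sqrt{\frac{91354}{9}} = \frac{\sqrt{91354}}{3}$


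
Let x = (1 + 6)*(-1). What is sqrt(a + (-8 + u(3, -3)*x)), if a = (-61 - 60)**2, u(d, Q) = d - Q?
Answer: sqrt(14591) ≈ 120.79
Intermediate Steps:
x = -7 (x = 7*(-1) = -7)
a = 14641 (a = (-121)**2 = 14641)
sqrt(a + (-8 + u(3, -3)*x)) = sqrt(14641 + (-8 + (3 - 1*(-3))*(-7))) = sqrt(14641 + (-8 + (3 + 3)*(-7))) = sqrt(14641 + (-8 + 6*(-7))) = sqrt(14641 + (-8 - 42)) = sqrt(14641 - 50) = sqrt(14591)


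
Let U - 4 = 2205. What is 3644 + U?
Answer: 5853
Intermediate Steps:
U = 2209 (U = 4 + 2205 = 2209)
3644 + U = 3644 + 2209 = 5853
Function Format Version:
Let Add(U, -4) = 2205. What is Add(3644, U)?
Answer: 5853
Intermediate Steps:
U = 2209 (U = Add(4, 2205) = 2209)
Add(3644, U) = Add(3644, 2209) = 5853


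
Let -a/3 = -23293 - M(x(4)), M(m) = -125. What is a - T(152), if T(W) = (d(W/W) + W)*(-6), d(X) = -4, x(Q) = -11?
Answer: 70392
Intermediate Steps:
a = 69504 (a = -3*(-23293 - 1*(-125)) = -3*(-23293 + 125) = -3*(-23168) = 69504)
T(W) = 24 - 6*W (T(W) = (-4 + W)*(-6) = 24 - 6*W)
a - T(152) = 69504 - (24 - 6*152) = 69504 - (24 - 912) = 69504 - 1*(-888) = 69504 + 888 = 70392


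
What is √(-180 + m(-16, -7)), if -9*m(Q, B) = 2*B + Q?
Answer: I*√1590/3 ≈ 13.292*I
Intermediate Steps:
m(Q, B) = -2*B/9 - Q/9 (m(Q, B) = -(2*B + Q)/9 = -(Q + 2*B)/9 = -2*B/9 - Q/9)
√(-180 + m(-16, -7)) = √(-180 + (-2/9*(-7) - ⅑*(-16))) = √(-180 + (14/9 + 16/9)) = √(-180 + 10/3) = √(-530/3) = I*√1590/3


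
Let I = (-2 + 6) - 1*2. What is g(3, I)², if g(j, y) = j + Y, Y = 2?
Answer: 25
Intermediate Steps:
I = 2 (I = 4 - 2 = 2)
g(j, y) = 2 + j (g(j, y) = j + 2 = 2 + j)
g(3, I)² = (2 + 3)² = 5² = 25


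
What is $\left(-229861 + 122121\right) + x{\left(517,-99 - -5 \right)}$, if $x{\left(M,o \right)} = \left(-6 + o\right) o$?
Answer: $-98340$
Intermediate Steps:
$x{\left(M,o \right)} = o \left(-6 + o\right)$
$\left(-229861 + 122121\right) + x{\left(517,-99 - -5 \right)} = \left(-229861 + 122121\right) + \left(-99 - -5\right) \left(-6 - 94\right) = -107740 + \left(-99 + 5\right) \left(-6 + \left(-99 + 5\right)\right) = -107740 - 94 \left(-6 - 94\right) = -107740 - -9400 = -107740 + 9400 = -98340$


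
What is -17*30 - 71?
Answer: -581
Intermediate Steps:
-17*30 - 71 = -510 - 71 = -581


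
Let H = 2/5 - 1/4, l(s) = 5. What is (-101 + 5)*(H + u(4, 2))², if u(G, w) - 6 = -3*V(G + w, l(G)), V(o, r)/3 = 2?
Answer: -337014/25 ≈ -13481.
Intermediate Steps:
V(o, r) = 6 (V(o, r) = 3*2 = 6)
u(G, w) = -12 (u(G, w) = 6 - 3*6 = 6 - 18 = -12)
H = 3/20 (H = 2*(⅕) - 1*¼ = ⅖ - ¼ = 3/20 ≈ 0.15000)
(-101 + 5)*(H + u(4, 2))² = (-101 + 5)*(3/20 - 12)² = -96*(-237/20)² = -96*56169/400 = -337014/25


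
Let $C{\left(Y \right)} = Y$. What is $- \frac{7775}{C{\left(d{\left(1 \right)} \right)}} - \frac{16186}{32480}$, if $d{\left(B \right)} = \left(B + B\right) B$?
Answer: $- \frac{63141093}{16240} \approx -3888.0$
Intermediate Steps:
$d{\left(B \right)} = 2 B^{2}$ ($d{\left(B \right)} = 2 B B = 2 B^{2}$)
$- \frac{7775}{C{\left(d{\left(1 \right)} \right)}} - \frac{16186}{32480} = - \frac{7775}{2 \cdot 1^{2}} - \frac{16186}{32480} = - \frac{7775}{2 \cdot 1} - \frac{8093}{16240} = - \frac{7775}{2} - \frac{8093}{16240} = - \frac{63141093}{16240}$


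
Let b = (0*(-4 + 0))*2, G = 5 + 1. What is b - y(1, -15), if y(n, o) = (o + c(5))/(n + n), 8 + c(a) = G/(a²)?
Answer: 569/50 ≈ 11.380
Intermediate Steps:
G = 6
c(a) = -8 + 6/a² (c(a) = -8 + 6/(a²) = -8 + 6/a²)
y(n, o) = (-194/25 + o)/(2*n) (y(n, o) = (o + (-8 + 6/5²))/(n + n) = (o + (-8 + 6*(1/25)))/((2*n)) = (o + (-8 + 6/25))*(1/(2*n)) = (o - 194/25)*(1/(2*n)) = (-194/25 + o)*(1/(2*n)) = (-194/25 + o)/(2*n))
b = 0 (b = (0*(-4))*2 = 0*2 = 0)
b - y(1, -15) = 0 - (-194 + 25*(-15))/(50*1) = 0 - (-194 - 375)/50 = 0 - (-569)/50 = 0 - 1*(-569/50) = 0 + 569/50 = 569/50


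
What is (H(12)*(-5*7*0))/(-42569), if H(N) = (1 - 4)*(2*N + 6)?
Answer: 0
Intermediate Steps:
H(N) = -18 - 6*N (H(N) = -3*(6 + 2*N) = -18 - 6*N)
(H(12)*(-5*7*0))/(-42569) = ((-18 - 6*12)*(-5*7*0))/(-42569) = ((-18 - 72)*(-35*0))*(-1/42569) = -90*0*(-1/42569) = 0*(-1/42569) = 0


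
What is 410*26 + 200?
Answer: 10860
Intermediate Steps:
410*26 + 200 = 10660 + 200 = 10860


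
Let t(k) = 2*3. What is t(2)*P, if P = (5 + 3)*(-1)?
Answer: -48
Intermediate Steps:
t(k) = 6
P = -8 (P = 8*(-1) = -8)
t(2)*P = 6*(-8) = -48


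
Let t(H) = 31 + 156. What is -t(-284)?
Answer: -187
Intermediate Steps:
t(H) = 187
-t(-284) = -1*187 = -187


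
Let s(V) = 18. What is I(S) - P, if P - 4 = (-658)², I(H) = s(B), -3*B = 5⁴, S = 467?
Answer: -432950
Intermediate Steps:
B = -625/3 (B = -⅓*5⁴ = -⅓*625 = -625/3 ≈ -208.33)
I(H) = 18
P = 432968 (P = 4 + (-658)² = 4 + 432964 = 432968)
I(S) - P = 18 - 1*432968 = 18 - 432968 = -432950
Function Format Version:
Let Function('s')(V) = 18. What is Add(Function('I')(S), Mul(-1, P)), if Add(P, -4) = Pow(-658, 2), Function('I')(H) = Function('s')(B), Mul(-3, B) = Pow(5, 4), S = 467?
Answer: -432950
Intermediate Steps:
B = Rational(-625, 3) (B = Mul(Rational(-1, 3), Pow(5, 4)) = Mul(Rational(-1, 3), 625) = Rational(-625, 3) ≈ -208.33)
Function('I')(H) = 18
P = 432968 (P = Add(4, Pow(-658, 2)) = Add(4, 432964) = 432968)
Add(Function('I')(S), Mul(-1, P)) = Add(18, Mul(-1, 432968)) = Add(18, -432968) = -432950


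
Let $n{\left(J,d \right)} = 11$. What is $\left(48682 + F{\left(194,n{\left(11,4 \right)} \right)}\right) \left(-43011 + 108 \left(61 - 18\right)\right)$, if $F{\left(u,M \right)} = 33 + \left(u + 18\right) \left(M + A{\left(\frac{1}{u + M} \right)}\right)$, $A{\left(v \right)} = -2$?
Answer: $-1942252641$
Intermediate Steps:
$F{\left(u,M \right)} = 33 + \left(-2 + M\right) \left(18 + u\right)$ ($F{\left(u,M \right)} = 33 + \left(u + 18\right) \left(M - 2\right) = 33 + \left(18 + u\right) \left(-2 + M\right) = 33 + \left(-2 + M\right) \left(18 + u\right)$)
$\left(48682 + F{\left(194,n{\left(11,4 \right)} \right)}\right) \left(-43011 + 108 \left(61 - 18\right)\right) = \left(48682 + \left(-3 - 388 + 18 \cdot 11 + 11 \cdot 194\right)\right) \left(-43011 + 108 \left(61 - 18\right)\right) = \left(48682 + \left(-3 - 388 + 198 + 2134\right)\right) \left(-43011 + 108 \cdot 43\right) = \left(48682 + 1941\right) \left(-43011 + 4644\right) = 50623 \left(-38367\right) = -1942252641$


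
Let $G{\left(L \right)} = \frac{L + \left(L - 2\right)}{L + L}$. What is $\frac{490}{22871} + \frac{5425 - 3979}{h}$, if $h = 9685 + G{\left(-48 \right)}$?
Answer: $\frac{1815245578}{10633391159} \approx 0.17071$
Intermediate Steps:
$G{\left(L \right)} = \frac{-2 + 2 L}{2 L}$ ($G{\left(L \right)} = \frac{L + \left(L - 2\right)}{2 L} = \left(L + \left(-2 + L\right)\right) \frac{1}{2 L} = \left(-2 + 2 L\right) \frac{1}{2 L} = \frac{-2 + 2 L}{2 L}$)
$h = \frac{464929}{48}$ ($h = 9685 + \frac{-1 - 48}{-48} = 9685 - - \frac{49}{48} = 9685 + \frac{49}{48} = \frac{464929}{48} \approx 9686.0$)
$\frac{490}{22871} + \frac{5425 - 3979}{h} = \frac{490}{22871} + \frac{5425 - 3979}{\frac{464929}{48}} = 490 \cdot \frac{1}{22871} + 1446 \cdot \frac{48}{464929} = \frac{490}{22871} + \frac{69408}{464929} = \frac{1815245578}{10633391159}$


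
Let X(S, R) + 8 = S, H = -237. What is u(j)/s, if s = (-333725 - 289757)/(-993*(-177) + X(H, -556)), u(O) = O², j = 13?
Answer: -14831102/311741 ≈ -47.575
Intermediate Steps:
X(S, R) = -8 + S
s = -311741/87758 (s = (-333725 - 289757)/(-993*(-177) + (-8 - 237)) = -623482/(175761 - 245) = -623482/175516 = -623482*1/175516 = -311741/87758 ≈ -3.5523)
u(j)/s = 13²/(-311741/87758) = 169*(-87758/311741) = -14831102/311741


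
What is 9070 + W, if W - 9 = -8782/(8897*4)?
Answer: 161547335/17794 ≈ 9078.8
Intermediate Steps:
W = 155755/17794 (W = 9 - 8782/(8897*4) = 9 - 8782/35588 = 9 - 8782*1/35588 = 9 - 4391/17794 = 155755/17794 ≈ 8.7532)
9070 + W = 9070 + 155755/17794 = 161547335/17794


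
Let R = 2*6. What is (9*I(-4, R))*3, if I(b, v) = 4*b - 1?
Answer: -459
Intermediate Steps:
R = 12
I(b, v) = -1 + 4*b
(9*I(-4, R))*3 = (9*(-1 + 4*(-4)))*3 = (9*(-1 - 16))*3 = (9*(-17))*3 = -153*3 = -459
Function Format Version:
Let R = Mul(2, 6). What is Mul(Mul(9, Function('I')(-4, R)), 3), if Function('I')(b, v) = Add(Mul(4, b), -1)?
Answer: -459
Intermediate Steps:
R = 12
Function('I')(b, v) = Add(-1, Mul(4, b))
Mul(Mul(9, Function('I')(-4, R)), 3) = Mul(Mul(9, Add(-1, Mul(4, -4))), 3) = Mul(Mul(9, Add(-1, -16)), 3) = Mul(Mul(9, -17), 3) = Mul(-153, 3) = -459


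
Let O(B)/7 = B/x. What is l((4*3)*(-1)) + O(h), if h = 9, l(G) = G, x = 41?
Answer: -429/41 ≈ -10.463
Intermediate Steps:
O(B) = 7*B/41 (O(B) = 7*(B/41) = 7*B/41)
l((4*3)*(-1)) + O(h) = (4*3)*(-1) + (7/41)*9 = 12*(-1) + 63/41 = -12 + 63/41 = -429/41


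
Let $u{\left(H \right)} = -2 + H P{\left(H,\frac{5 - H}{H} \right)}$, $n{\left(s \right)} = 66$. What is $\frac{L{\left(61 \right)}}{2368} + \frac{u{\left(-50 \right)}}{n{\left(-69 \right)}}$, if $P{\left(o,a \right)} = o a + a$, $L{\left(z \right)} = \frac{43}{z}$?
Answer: $- \frac{64928903}{1588928} \approx -40.863$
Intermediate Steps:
$P{\left(o,a \right)} = a + a o$ ($P{\left(o,a \right)} = a o + a = a + a o$)
$u{\left(H \right)} = -2 + \left(1 + H\right) \left(5 - H\right)$ ($u{\left(H \right)} = -2 + H \frac{5 - H}{H} \left(1 + H\right) = -2 + H \frac{\left(1 + H\right) \left(5 - H\right)}{H} = -2 + \left(1 + H\right) \left(5 - H\right)$)
$\frac{L{\left(61 \right)}}{2368} + \frac{u{\left(-50 \right)}}{n{\left(-69 \right)}} = \frac{43 \cdot \frac{1}{61}}{2368} + \frac{3 - \left(-50\right)^{2} + 4 \left(-50\right)}{66} = 43 \cdot \frac{1}{61} \cdot \frac{1}{2368} + \left(3 - 2500 - 200\right) \frac{1}{66} = \frac{43}{61} \cdot \frac{1}{2368} + \left(3 - 2500 - 200\right) \frac{1}{66} = \frac{43}{144448} - \frac{899}{22} = - \frac{64928903}{1588928}$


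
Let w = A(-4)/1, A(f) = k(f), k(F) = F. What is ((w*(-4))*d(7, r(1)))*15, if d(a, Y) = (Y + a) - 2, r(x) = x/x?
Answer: 1440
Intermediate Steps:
r(x) = 1
A(f) = f
w = -4 (w = -4/1 = -4*1 = -4)
d(a, Y) = -2 + Y + a
((w*(-4))*d(7, r(1)))*15 = ((-4*(-4))*(-2 + 1 + 7))*15 = (16*6)*15 = 96*15 = 1440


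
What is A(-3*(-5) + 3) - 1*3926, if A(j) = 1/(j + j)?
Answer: -141335/36 ≈ -3926.0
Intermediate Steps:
A(j) = 1/(2*j)
A(-3*(-5) + 3) - 1*3926 = 1/(2*(-3*(-5) + 3)) - 1*3926 = 1/(2*(15 + 3)) - 3926 = (½)/18 - 3926 = (½)*(1/18) - 3926 = 1/36 - 3926 = -141335/36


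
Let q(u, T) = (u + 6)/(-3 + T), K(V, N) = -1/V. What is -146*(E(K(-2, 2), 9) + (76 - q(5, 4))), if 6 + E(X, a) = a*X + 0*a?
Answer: -9271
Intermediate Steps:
E(X, a) = -6 + X*a (E(X, a) = -6 + (a*X + 0*a) = -6 + (X*a + 0) = -6 + X*a)
q(u, T) = (6 + u)/(-3 + T)
-146*(E(K(-2, 2), 9) + (76 - q(5, 4))) = -146*((-6 - 1/(-2)*9) + (76 - (6 + 5)/(-3 + 4))) = -146*((-6 - 1*(-1/2)*9) + (76 - 11/1)) = -146*((-6 + (1/2)*9) + (76 - 11)) = -146*((-6 + 9/2) + (76 - 1*11)) = -146*(-3/2 + (76 - 11)) = -146*(-3/2 + 65) = -146*127/2 = -9271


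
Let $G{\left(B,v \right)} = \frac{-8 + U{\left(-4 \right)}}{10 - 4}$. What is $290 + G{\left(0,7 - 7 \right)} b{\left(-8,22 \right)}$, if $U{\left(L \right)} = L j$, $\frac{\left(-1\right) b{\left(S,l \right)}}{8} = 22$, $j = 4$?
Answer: $994$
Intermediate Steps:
$b{\left(S,l \right)} = -176$ ($b{\left(S,l \right)} = \left(-8\right) 22 = -176$)
$U{\left(L \right)} = 4 L$ ($U{\left(L \right)} = L 4 = 4 L$)
$G{\left(B,v \right)} = -4$ ($G{\left(B,v \right)} = \frac{-8 + 4 \left(-4\right)}{10 - 4} = \frac{-8 - 16}{6} = \left(-24\right) \frac{1}{6} = -4$)
$290 + G{\left(0,7 - 7 \right)} b{\left(-8,22 \right)} = 290 - -704 = 290 + 704 = 994$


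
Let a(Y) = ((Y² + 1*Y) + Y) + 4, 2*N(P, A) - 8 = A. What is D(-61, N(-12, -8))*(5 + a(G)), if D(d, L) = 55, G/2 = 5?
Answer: 7095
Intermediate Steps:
G = 10 (G = 2*5 = 10)
N(P, A) = 4 + A/2
a(Y) = 4 + Y² + 2*Y (a(Y) = ((Y² + Y) + Y) + 4 = ((Y + Y²) + Y) + 4 = (Y² + 2*Y) + 4 = 4 + Y² + 2*Y)
D(-61, N(-12, -8))*(5 + a(G)) = 55*(5 + (4 + 10² + 2*10)) = 55*(5 + (4 + 100 + 20)) = 55*(5 + 124) = 55*129 = 7095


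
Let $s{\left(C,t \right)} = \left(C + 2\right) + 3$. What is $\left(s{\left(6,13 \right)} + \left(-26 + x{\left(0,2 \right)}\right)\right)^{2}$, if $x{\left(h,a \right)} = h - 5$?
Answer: $400$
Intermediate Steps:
$s{\left(C,t \right)} = 5 + C$ ($s{\left(C,t \right)} = \left(2 + C\right) + 3 = 5 + C$)
$x{\left(h,a \right)} = -5 + h$
$\left(s{\left(6,13 \right)} + \left(-26 + x{\left(0,2 \right)}\right)\right)^{2} = \left(\left(5 + 6\right) + \left(-26 + \left(-5 + 0\right)\right)\right)^{2} = \left(11 - 31\right)^{2} = \left(-20\right)^{2} = 400$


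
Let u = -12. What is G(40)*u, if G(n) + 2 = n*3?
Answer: -1416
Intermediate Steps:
G(n) = -2 + 3*n (G(n) = -2 + n*3 = -2 + 3*n)
G(40)*u = (-2 + 3*40)*(-12) = (-2 + 120)*(-12) = 118*(-12) = -1416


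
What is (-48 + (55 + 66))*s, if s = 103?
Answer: 7519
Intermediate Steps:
(-48 + (55 + 66))*s = (-48 + (55 + 66))*103 = (-48 + 121)*103 = 73*103 = 7519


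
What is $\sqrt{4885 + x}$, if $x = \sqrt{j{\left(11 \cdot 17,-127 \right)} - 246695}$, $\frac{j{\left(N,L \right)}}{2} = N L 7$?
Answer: $\sqrt{4885 + i \sqrt{579181}} \approx 70.103 + 5.428 i$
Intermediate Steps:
$j{\left(N,L \right)} = 14 L N$ ($j{\left(N,L \right)} = 2 N L 7 = 2 L N 7 = 2 \cdot 7 L N = 14 L N$)
$x = i \sqrt{579181}$ ($x = \sqrt{14 \left(-127\right) 11 \cdot 17 - 246695} = \sqrt{14 \left(-127\right) 187 - 246695} = \sqrt{-332486 - 246695} = \sqrt{-579181} = i \sqrt{579181} \approx 761.04 i$)
$\sqrt{4885 + x} = \sqrt{4885 + i \sqrt{579181}}$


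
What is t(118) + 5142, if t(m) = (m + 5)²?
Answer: 20271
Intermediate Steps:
t(m) = (5 + m)²
t(118) + 5142 = (5 + 118)² + 5142 = 123² + 5142 = 15129 + 5142 = 20271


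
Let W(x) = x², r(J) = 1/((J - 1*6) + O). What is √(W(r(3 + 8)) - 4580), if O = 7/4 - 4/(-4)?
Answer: 2*I*√1100341/31 ≈ 67.676*I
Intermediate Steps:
O = 11/4 (O = 7*(¼) - 4*(-¼) = 7/4 + 1 = 11/4 ≈ 2.7500)
r(J) = 1/(-13/4 + J) (r(J) = 1/((J - 1*6) + 11/4) = 1/((J - 6) + 11/4) = 1/((-6 + J) + 11/4) = 1/(-13/4 + J))
√(W(r(3 + 8)) - 4580) = √((4/(-13 + 4*(3 + 8)))² - 4580) = √((4/(-13 + 4*11))² - 4580) = √((4/(-13 + 44))² - 4580) = √((4/31)² - 4580) = √(16/961 - 4580) = √(-4401364/961) = 2*I*√1100341/31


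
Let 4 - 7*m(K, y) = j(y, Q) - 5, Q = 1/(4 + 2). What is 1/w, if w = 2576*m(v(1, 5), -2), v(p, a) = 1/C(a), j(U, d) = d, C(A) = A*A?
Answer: 3/9752 ≈ 0.00030763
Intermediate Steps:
C(A) = A**2
Q = 1/6 ≈ 0.16667
v(p, a) = a**(-2) (v(p, a) = 1/(a**2) = a**(-2))
m(K, y) = 53/42 (m(K, y) = 4/7 - (1/6 - 5)/7 = 4/7 - 1/7*(-29/6) = 4/7 + 29/42 = 53/42)
w = 9752/3 (w = 2576*(53/42) = 9752/3 ≈ 3250.7)
1/w = 1/(9752/3) = 3/9752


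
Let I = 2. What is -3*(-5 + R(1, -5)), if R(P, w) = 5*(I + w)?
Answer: 60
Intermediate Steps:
R(P, w) = 10 + 5*w (R(P, w) = 5*(2 + w) = 10 + 5*w)
-3*(-5 + R(1, -5)) = -3*(-5 + (10 + 5*(-5))) = -3*(-5 + (10 - 25)) = -3*(-5 - 15) = -3*(-20) = 60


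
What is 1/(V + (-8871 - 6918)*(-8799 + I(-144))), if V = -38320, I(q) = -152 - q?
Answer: 1/139015403 ≈ 7.1934e-9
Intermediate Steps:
1/(V + (-8871 - 6918)*(-8799 + I(-144))) = 1/(-38320 + (-8871 - 6918)*(-8799 + (-152 - 1*(-144)))) = 1/(-38320 - 15789*(-8799 + (-152 + 144))) = 1/(-38320 - 15789*(-8799 - 8)) = 1/(-38320 - 15789*(-8807)) = 1/(-38320 + 139053723) = 1/139015403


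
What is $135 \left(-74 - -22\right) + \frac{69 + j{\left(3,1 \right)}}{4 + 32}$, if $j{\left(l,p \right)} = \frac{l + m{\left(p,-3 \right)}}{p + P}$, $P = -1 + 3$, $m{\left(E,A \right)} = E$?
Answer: $- \frac{757949}{108} \approx -7018.0$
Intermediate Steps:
$P = 2$
$j{\left(l,p \right)} = \frac{l + p}{2 + p}$ ($j{\left(l,p \right)} = \frac{l + p}{p + 2} = \frac{l + p}{2 + p}$)
$135 \left(-74 - -22\right) + \frac{69 + j{\left(3,1 \right)}}{4 + 32} = 135 \left(-74 - -22\right) + \frac{69 + \frac{3 + 1}{2 + 1}}{4 + 32} = 135 \left(-74 + 22\right) + \frac{69 + \frac{1}{3} \cdot 4}{36} = 135 \left(-52\right) + \left(69 + \frac{1}{3} \cdot 4\right) \frac{1}{36} = -7020 + \left(69 + \frac{4}{3}\right) \frac{1}{36} = -7020 + \frac{211}{3} \cdot \frac{1}{36} = -7020 + \frac{211}{108} = - \frac{757949}{108}$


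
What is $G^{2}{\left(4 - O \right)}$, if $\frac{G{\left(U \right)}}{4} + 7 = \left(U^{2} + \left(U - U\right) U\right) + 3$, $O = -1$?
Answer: $7056$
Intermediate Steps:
$G{\left(U \right)} = -16 + 4 U^{2}$ ($G{\left(U \right)} = -28 + 4 \left(\left(U^{2} + \left(U - U\right) U\right) + 3\right) = -28 + 4 \left(\left(U^{2} + 0 U\right) + 3\right) = -28 + 4 \left(\left(U^{2} + 0\right) + 3\right) = -28 + 4 \left(U^{2} + 3\right) = -28 + 4 \left(3 + U^{2}\right) = -28 + \left(12 + 4 U^{2}\right) = -16 + 4 U^{2}$)
$G^{2}{\left(4 - O \right)} = \left(-16 + 4 \left(4 - -1\right)^{2}\right)^{2} = \left(-16 + 4 \left(4 + 1\right)^{2}\right)^{2} = \left(-16 + 4 \cdot 5^{2}\right)^{2} = \left(-16 + 4 \cdot 25\right)^{2} = \left(-16 + 100\right)^{2} = 84^{2} = 7056$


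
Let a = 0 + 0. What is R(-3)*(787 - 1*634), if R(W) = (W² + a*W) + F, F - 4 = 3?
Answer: 2448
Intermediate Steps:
a = 0
F = 7 (F = 4 + 3 = 7)
R(W) = 7 + W² (R(W) = (W² + 0*W) + 7 = (W² + 0) + 7 = W² + 7 = 7 + W²)
R(-3)*(787 - 1*634) = (7 + (-3)²)*(787 - 1*634) = (7 + 9)*(787 - 634) = 16*153 = 2448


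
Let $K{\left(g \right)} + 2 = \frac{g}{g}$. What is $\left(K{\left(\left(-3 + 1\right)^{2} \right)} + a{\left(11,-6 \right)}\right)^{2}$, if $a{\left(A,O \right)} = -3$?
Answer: $16$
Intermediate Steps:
$K{\left(g \right)} = -1$ ($K{\left(g \right)} = -2 + \frac{g}{g} = -2 + 1 = -1$)
$\left(K{\left(\left(-3 + 1\right)^{2} \right)} + a{\left(11,-6 \right)}\right)^{2} = \left(-1 - 3\right)^{2} = \left(-4\right)^{2} = 16$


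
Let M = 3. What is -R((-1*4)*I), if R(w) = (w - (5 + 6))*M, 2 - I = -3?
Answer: 93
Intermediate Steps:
I = 5 (I = 2 - 1*(-3) = 2 + 3 = 5)
R(w) = -33 + 3*w (R(w) = (w - (5 + 6))*3 = (w - 1*11)*3 = (w - 11)*3 = (-11 + w)*3 = -33 + 3*w)
-R((-1*4)*I) = -(-33 + 3*(-1*4*5)) = -(-33 + 3*(-4*5)) = -(-33 + 3*(-20)) = -(-33 - 60) = -1*(-93) = 93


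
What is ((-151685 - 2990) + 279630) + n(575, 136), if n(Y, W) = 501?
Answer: 125456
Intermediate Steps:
((-151685 - 2990) + 279630) + n(575, 136) = ((-151685 - 2990) + 279630) + 501 = (-154675 + 279630) + 501 = 124955 + 501 = 125456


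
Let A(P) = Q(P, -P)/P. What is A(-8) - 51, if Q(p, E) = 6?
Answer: -207/4 ≈ -51.750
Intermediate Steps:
A(P) = 6/P
A(-8) - 51 = 6/(-8) - 51 = 6*(-⅛) - 51 = -¾ - 51 = -207/4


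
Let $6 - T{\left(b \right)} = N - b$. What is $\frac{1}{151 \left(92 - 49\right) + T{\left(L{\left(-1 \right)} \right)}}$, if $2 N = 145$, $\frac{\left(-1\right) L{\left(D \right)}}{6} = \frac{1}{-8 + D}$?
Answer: $\frac{6}{38563} \approx 0.00015559$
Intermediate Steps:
$L{\left(D \right)} = - \frac{6}{-8 + D}$
$N = \frac{145}{2}$ ($N = \frac{1}{2} \cdot 145 = \frac{145}{2} \approx 72.5$)
$T{\left(b \right)} = - \frac{133}{2} + b$ ($T{\left(b \right)} = 6 - \left(\frac{145}{2} - b\right) = 6 + \left(- \frac{145}{2} + b\right) = - \frac{133}{2} + b$)
$\frac{1}{151 \left(92 - 49\right) + T{\left(L{\left(-1 \right)} \right)}} = \frac{1}{151 \left(92 - 49\right) - \left(\frac{133}{2} + \frac{6}{-8 - 1}\right)} = \frac{1}{151 \cdot 43 - \left(\frac{133}{2} + \frac{6}{-9}\right)} = \frac{1}{6493 - \frac{395}{6}} = \frac{1}{\frac{38563}{6}} = \frac{6}{38563}$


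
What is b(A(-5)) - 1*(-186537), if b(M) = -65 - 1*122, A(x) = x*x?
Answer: 186350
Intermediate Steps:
A(x) = x**2
b(M) = -187 (b(M) = -65 - 122 = -187)
b(A(-5)) - 1*(-186537) = -187 - 1*(-186537) = -187 + 186537 = 186350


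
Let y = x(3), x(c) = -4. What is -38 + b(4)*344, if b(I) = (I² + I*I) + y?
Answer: 9594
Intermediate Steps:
y = -4
b(I) = -4 + 2*I² (b(I) = (I² + I*I) - 4 = (I² + I²) - 4 = 2*I² - 4 = -4 + 2*I²)
-38 + b(4)*344 = -38 + (-4 + 2*4²)*344 = -38 + (-4 + 2*16)*344 = -38 + (-4 + 32)*344 = -38 + 28*344 = -38 + 9632 = 9594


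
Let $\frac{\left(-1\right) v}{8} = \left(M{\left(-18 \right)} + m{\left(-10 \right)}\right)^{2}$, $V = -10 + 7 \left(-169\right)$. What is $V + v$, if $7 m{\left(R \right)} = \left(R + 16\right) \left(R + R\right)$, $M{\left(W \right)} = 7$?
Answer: $- \frac{98785}{49} \approx -2016.0$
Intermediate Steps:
$V = -1193$ ($V = -10 - 1183 = -1193$)
$m{\left(R \right)} = \frac{2 R \left(16 + R\right)}{7}$ ($m{\left(R \right)} = \frac{\left(R + 16\right) \left(R + R\right)}{7} = \frac{\left(16 + R\right) 2 R}{7} = \frac{2 R \left(16 + R\right)}{7}$)
$v = - \frac{40328}{49}$ ($v = - 8 \left(7 + \frac{2}{7} \left(-10\right) \left(16 - 10\right)\right)^{2} = - 8 \left(7 + \frac{2}{7} \left(-10\right) 6\right)^{2} = - 8 \left(7 - \frac{120}{7}\right)^{2} = - 8 \left(- \frac{71}{7}\right)^{2} = \left(-8\right) \frac{5041}{49} = - \frac{40328}{49} \approx -823.02$)
$V + v = -1193 - \frac{40328}{49} = - \frac{98785}{49}$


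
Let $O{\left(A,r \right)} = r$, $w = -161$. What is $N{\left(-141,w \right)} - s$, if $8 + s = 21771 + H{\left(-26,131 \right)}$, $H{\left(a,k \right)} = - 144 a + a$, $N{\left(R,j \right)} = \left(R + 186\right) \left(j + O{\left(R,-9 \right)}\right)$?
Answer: $-33131$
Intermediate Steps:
$N{\left(R,j \right)} = \left(-9 + j\right) \left(186 + R\right)$ ($N{\left(R,j \right)} = \left(R + 186\right) \left(j - 9\right) = \left(186 + R\right) \left(-9 + j\right) = \left(-9 + j\right) \left(186 + R\right)$)
$H{\left(a,k \right)} = - 143 a$
$s = 25481$ ($s = -8 + \left(21771 - -3718\right) = -8 + \left(21771 + 3718\right) = -8 + 25489 = 25481$)
$N{\left(-141,w \right)} - s = \left(-1674 - -1269 + 186 \left(-161\right) - -22701\right) - 25481 = \left(-1674 + 1269 - 29946 + 22701\right) - 25481 = -7650 - 25481 = -33131$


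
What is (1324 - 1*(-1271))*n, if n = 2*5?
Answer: 25950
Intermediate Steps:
n = 10
(1324 - 1*(-1271))*n = (1324 - 1*(-1271))*10 = (1324 + 1271)*10 = 2595*10 = 25950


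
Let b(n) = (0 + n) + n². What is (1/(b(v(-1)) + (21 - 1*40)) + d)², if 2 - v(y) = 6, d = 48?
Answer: 112225/49 ≈ 2290.3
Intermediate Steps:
v(y) = -4 (v(y) = 2 - 1*6 = 2 - 6 = -4)
b(n) = n + n²
(1/(b(v(-1)) + (21 - 1*40)) + d)² = (1/(-4*(1 - 4) + (21 - 1*40)) + 48)² = (1/(-4*(-3) + (21 - 40)) + 48)² = (1/(12 - 19) + 48)² = (1/(-7) + 48)² = (-⅐ + 48)² = (335/7)² = 112225/49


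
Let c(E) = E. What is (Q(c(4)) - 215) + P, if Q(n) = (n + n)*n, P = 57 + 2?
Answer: -124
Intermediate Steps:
P = 59
Q(n) = 2*n**2 (Q(n) = (2*n)*n = 2*n**2)
(Q(c(4)) - 215) + P = (2*4**2 - 215) + 59 = (2*16 - 215) + 59 = (32 - 215) + 59 = -183 + 59 = -124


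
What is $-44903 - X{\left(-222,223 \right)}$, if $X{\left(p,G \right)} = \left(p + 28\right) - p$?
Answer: $-44931$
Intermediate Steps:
$X{\left(p,G \right)} = 28$ ($X{\left(p,G \right)} = \left(28 + p\right) - p = 28$)
$-44903 - X{\left(-222,223 \right)} = -44903 - 28 = -44931$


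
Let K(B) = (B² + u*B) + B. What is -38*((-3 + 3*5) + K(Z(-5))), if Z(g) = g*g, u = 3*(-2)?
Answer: -19456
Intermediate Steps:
u = -6
Z(g) = g²
K(B) = B² - 5*B (K(B) = (B² - 6*B) + B = B² - 5*B)
-38*((-3 + 3*5) + K(Z(-5))) = -38*((-3 + 3*5) + (-5)²*(-5 + (-5)²)) = -38*((-3 + 15) + 25*(-5 + 25)) = -38*(12 + 25*20) = -38*(12 + 500) = -38*512 = -19456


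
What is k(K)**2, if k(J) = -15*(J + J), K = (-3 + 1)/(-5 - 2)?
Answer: 3600/49 ≈ 73.469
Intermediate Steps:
K = 2/7 (K = -2/(-7) = -2*(-1/7) = 2/7 ≈ 0.28571)
k(J) = -30*J
k(K)**2 = (-30*2/7)**2 = (-60/7)**2 = 3600/49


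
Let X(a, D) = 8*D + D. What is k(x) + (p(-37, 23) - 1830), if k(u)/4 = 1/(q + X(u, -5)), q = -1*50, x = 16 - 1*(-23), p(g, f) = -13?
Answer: -175089/95 ≈ -1843.0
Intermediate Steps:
X(a, D) = 9*D
x = 39 (x = 16 + 23 = 39)
q = -50
k(u) = -4/95 (k(u) = 4/(-50 + 9*(-5)) = 4/(-50 - 45) = 4/(-95) = 4*(-1/95) = -4/95)
k(x) + (p(-37, 23) - 1830) = -4/95 + (-13 - 1830) = -4/95 - 1843 = -175089/95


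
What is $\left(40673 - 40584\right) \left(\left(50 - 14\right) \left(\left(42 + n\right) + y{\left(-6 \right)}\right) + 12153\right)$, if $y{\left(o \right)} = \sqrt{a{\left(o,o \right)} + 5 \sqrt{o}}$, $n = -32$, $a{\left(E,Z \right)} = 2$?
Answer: $1113657 + 3204 \sqrt{2 + 5 i \sqrt{6}} \approx 1.1223 \cdot 10^{6} + 7309.6 i$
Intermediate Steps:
$y{\left(o \right)} = \sqrt{2 + 5 \sqrt{o}}$
$\left(40673 - 40584\right) \left(\left(50 - 14\right) \left(\left(42 + n\right) + y{\left(-6 \right)}\right) + 12153\right) = \left(40673 - 40584\right) \left(\left(50 - 14\right) \left(\left(42 - 32\right) + \sqrt{2 + 5 \sqrt{-6}}\right) + 12153\right) = 89 \left(\left(50 - 14\right) \left(10 + \sqrt{2 + 5 i \sqrt{6}}\right) + 12153\right) = 89 \left(36 \left(10 + \sqrt{2 + 5 i \sqrt{6}}\right) + 12153\right) = 89 \left(\left(360 + 36 \sqrt{2 + 5 i \sqrt{6}}\right) + 12153\right) = 89 \left(12513 + 36 \sqrt{2 + 5 i \sqrt{6}}\right) = 1113657 + 3204 \sqrt{2 + 5 i \sqrt{6}}$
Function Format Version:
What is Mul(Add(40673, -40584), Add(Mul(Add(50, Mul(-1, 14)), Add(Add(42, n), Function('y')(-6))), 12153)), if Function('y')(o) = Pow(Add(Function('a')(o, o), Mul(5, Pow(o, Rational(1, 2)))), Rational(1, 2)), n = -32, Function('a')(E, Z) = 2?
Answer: Add(1113657, Mul(3204, Pow(Add(2, Mul(5, I, Pow(6, Rational(1, 2)))), Rational(1, 2)))) ≈ Add(1.1223e+6, Mul(7309.6, I))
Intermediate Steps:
Function('y')(o) = Pow(Add(2, Mul(5, Pow(o, Rational(1, 2)))), Rational(1, 2))
Mul(Add(40673, -40584), Add(Mul(Add(50, Mul(-1, 14)), Add(Add(42, n), Function('y')(-6))), 12153)) = Mul(Add(40673, -40584), Add(Mul(Add(50, Mul(-1, 14)), Add(Add(42, -32), Pow(Add(2, Mul(5, Pow(-6, Rational(1, 2)))), Rational(1, 2)))), 12153)) = Mul(89, Add(Mul(Add(50, -14), Add(10, Pow(Add(2, Mul(5, Mul(I, Pow(6, Rational(1, 2))))), Rational(1, 2)))), 12153)) = Mul(89, Add(Mul(36, Add(10, Pow(Add(2, Mul(5, I, Pow(6, Rational(1, 2)))), Rational(1, 2)))), 12153)) = Mul(89, Add(Add(360, Mul(36, Pow(Add(2, Mul(5, I, Pow(6, Rational(1, 2)))), Rational(1, 2)))), 12153)) = Mul(89, Add(12513, Mul(36, Pow(Add(2, Mul(5, I, Pow(6, Rational(1, 2)))), Rational(1, 2))))) = Add(1113657, Mul(3204, Pow(Add(2, Mul(5, I, Pow(6, Rational(1, 2)))), Rational(1, 2))))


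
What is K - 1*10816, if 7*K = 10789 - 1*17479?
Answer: -82402/7 ≈ -11772.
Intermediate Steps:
K = -6690/7 (K = (10789 - 1*17479)/7 = (10789 - 17479)/7 = (⅐)*(-6690) = -6690/7 ≈ -955.71)
K - 1*10816 = -6690/7 - 1*10816 = -6690/7 - 10816 = -82402/7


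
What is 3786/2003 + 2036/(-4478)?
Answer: 6437800/4484717 ≈ 1.4355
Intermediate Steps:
3786/2003 + 2036/(-4478) = 3786*(1/2003) + 2036*(-1/4478) = 3786/2003 - 1018/2239 = 6437800/4484717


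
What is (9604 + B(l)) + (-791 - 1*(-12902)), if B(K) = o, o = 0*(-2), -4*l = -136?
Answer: 21715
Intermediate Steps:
l = 34 (l = -¼*(-136) = 34)
o = 0
B(K) = 0
(9604 + B(l)) + (-791 - 1*(-12902)) = (9604 + 0) + (-791 - 1*(-12902)) = 9604 + (-791 + 12902) = 9604 + 12111 = 21715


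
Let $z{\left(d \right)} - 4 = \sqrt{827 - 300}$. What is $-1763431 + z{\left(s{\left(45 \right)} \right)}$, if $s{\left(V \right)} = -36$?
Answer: $-1763427 + \sqrt{527} \approx -1.7634 \cdot 10^{6}$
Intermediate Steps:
$z{\left(d \right)} = 4 + \sqrt{527}$ ($z{\left(d \right)} = 4 + \sqrt{827 - 300} = 4 + \sqrt{527}$)
$-1763431 + z{\left(s{\left(45 \right)} \right)} = -1763431 + \left(4 + \sqrt{527}\right) = -1763427 + \sqrt{527}$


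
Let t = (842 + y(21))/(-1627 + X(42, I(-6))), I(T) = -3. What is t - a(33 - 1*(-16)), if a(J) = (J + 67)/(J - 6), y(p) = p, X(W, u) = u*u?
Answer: -224797/69574 ≈ -3.2310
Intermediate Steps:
X(W, u) = u²
a(J) = (67 + J)/(-6 + J)
t = -863/1618 (t = (842 + 21)/(-1627 + (-3)²) = 863/(-1627 + 9) = 863/(-1618) = 863*(-1/1618) = -863/1618 ≈ -0.53337)
t - a(33 - 1*(-16)) = -863/1618 - (67 + (33 - 1*(-16)))/(-6 + (33 - 1*(-16))) = -863/1618 - (67 + (33 + 16))/(-6 + (33 + 16)) = -863/1618 - (67 + 49)/(-6 + 49) = -863/1618 - 116/43 = -224797/69574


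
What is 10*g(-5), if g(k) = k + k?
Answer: -100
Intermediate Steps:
g(k) = 2*k
10*g(-5) = 10*(2*(-5)) = 10*(-10) = -100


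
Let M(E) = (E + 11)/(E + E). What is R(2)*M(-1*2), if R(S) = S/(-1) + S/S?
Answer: 9/4 ≈ 2.2500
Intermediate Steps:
R(S) = 1 - S (R(S) = S*(-1) + 1 = -S + 1 = 1 - S)
M(E) = (11 + E)/(2*E) (M(E) = (11 + E)/((2*E)) = (11 + E)*(1/(2*E)) = (11 + E)/(2*E))
R(2)*M(-1*2) = (1 - 1*2)*((11 - 1*2)/(2*((-1*2)))) = (1 - 2)*((½)*(11 - 2)/(-2)) = -(-1)*9/(2*2) = -1*(-9/4) = 9/4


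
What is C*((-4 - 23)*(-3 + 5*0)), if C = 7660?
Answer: 620460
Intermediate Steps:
C*((-4 - 23)*(-3 + 5*0)) = 7660*((-4 - 23)*(-3 + 5*0)) = 7660*(-27*(-3 + 0)) = 7660*(-27*(-3)) = 7660*81 = 620460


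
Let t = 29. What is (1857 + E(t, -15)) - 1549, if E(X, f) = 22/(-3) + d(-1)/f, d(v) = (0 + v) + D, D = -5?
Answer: 4516/15 ≈ 301.07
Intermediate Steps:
d(v) = -5 + v (d(v) = (0 + v) - 5 = v - 5 = -5 + v)
E(X, f) = -22/3 - 6/f (E(X, f) = 22/(-3) + (-5 - 1)/f = 22*(-⅓) - 6/f = -22/3 - 6/f)
(1857 + E(t, -15)) - 1549 = (1857 + (-22/3 - 6/(-15))) - 1549 = (1857 + (-22/3 - 6*(-1/15))) - 1549 = (1857 + (-22/3 + ⅖)) - 1549 = (1857 - 104/15) - 1549 = 27751/15 - 1549 = 4516/15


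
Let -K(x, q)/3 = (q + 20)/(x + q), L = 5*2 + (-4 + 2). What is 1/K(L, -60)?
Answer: -13/30 ≈ -0.43333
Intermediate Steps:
L = 8 (L = 10 - 2 = 8)
K(x, q) = -3*(20 + q)/(q + x) (K(x, q) = -3*(q + 20)/(x + q) = -3*(20 + q)/(q + x))
1/K(L, -60) = 1/(3*(-20 - 1*(-60))/(-60 + 8)) = 1/(3*(-20 + 60)/(-52)) = 1/(3*(-1/52)*40) = 1/(-30/13) = -13/30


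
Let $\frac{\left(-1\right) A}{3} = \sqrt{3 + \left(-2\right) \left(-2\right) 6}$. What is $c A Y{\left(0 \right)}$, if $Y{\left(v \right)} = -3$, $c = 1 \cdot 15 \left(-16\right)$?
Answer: $- 6480 \sqrt{3} \approx -11224.0$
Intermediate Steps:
$c = -240$ ($c = 15 \left(-16\right) = -240$)
$A = - 9 \sqrt{3}$ ($A = - 3 \sqrt{3 + \left(-2\right) \left(-2\right) 6} = - 3 \sqrt{3 + 4 \cdot 6} = - 3 \sqrt{3 + 24} = - 3 \sqrt{27} = - 3 \cdot 3 \sqrt{3} = - 9 \sqrt{3} \approx -15.588$)
$c A Y{\left(0 \right)} = - 240 - 9 \sqrt{3} \left(-3\right) = - 240 \cdot 27 \sqrt{3} = - 6480 \sqrt{3}$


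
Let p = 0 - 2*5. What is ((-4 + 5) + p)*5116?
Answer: -46044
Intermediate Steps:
p = -10 (p = 0 - 10 = -10)
((-4 + 5) + p)*5116 = ((-4 + 5) - 10)*5116 = (1 - 10)*5116 = -9*5116 = -46044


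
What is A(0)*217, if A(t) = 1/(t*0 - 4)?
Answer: -217/4 ≈ -54.250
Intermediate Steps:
A(t) = -1/4 (A(t) = 1/(0 - 4) = 1/(-4) = -1/4)
A(0)*217 = -1/4*217 = -217/4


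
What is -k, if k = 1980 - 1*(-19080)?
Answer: -21060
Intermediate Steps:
k = 21060 (k = 1980 + 19080 = 21060)
-k = -1*21060 = -21060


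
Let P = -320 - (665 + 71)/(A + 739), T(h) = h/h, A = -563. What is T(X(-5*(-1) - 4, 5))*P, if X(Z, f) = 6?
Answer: -3566/11 ≈ -324.18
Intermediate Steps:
T(h) = 1
P = -3566/11 (P = -320 - (665 + 71)/(-563 + 739) = -320 - 736/176 = -320 - 1*46/11 = -320 - 46/11 = -3566/11 ≈ -324.18)
T(X(-5*(-1) - 4, 5))*P = 1*(-3566/11) = -3566/11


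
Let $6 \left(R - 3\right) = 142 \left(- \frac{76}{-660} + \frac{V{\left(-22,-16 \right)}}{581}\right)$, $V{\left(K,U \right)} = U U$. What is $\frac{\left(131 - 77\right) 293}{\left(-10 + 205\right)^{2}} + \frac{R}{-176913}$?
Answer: $\frac{17885234326096}{42993003628575} \approx 0.416$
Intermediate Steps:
$V{\left(K,U \right)} = U^{2}$
$R = \frac{4645594}{287595}$ ($R = 3 + \frac{142 \left(- \frac{76}{-660} + \frac{\left(-16\right)^{2}}{581}\right)}{6} = 3 + \frac{142 \left(\left(-76\right) \left(- \frac{1}{660}\right) + 256 \cdot \frac{1}{581}\right)}{6} = 3 + \frac{142 \left(\frac{19}{165} + \frac{256}{581}\right)}{6} = 3 + \frac{142 \cdot \frac{53279}{95865}}{6} = 3 + \frac{1}{6} \cdot \frac{7565618}{95865} = 3 + \frac{3782809}{287595} = \frac{4645594}{287595} \approx 16.153$)
$\frac{\left(131 - 77\right) 293}{\left(-10 + 205\right)^{2}} + \frac{R}{-176913} = \frac{\left(131 - 77\right) 293}{\left(-10 + 205\right)^{2}} + \frac{4645594}{287595 \left(-176913\right)} = \frac{54 \cdot 293}{195^{2}} + \frac{4645594}{287595} \left(- \frac{1}{176913}\right) = \frac{15822}{38025} - \frac{4645594}{50879294235} = 15822 \cdot \frac{1}{38025} - \frac{4645594}{50879294235} = \frac{1758}{4225} - \frac{4645594}{50879294235} = \frac{17885234326096}{42993003628575}$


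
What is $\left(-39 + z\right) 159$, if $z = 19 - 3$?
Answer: $-3657$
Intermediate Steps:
$z = 16$ ($z = 19 - 3 = 16$)
$\left(-39 + z\right) 159 = \left(-39 + 16\right) 159 = \left(-23\right) 159 = -3657$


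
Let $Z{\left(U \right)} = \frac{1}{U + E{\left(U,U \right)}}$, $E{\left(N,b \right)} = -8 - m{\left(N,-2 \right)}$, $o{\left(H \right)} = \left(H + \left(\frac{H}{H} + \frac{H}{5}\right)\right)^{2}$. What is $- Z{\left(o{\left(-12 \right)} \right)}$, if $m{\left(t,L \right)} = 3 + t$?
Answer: $\frac{1}{11} \approx 0.090909$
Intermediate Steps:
$o{\left(H \right)} = \left(1 + \frac{6 H}{5}\right)^{2}$ ($o{\left(H \right)} = \left(H + \left(1 + H \frac{1}{5}\right)\right)^{2} = \left(H + \left(1 + \frac{H}{5}\right)\right)^{2} = \left(1 + \frac{6 H}{5}\right)^{2}$)
$E{\left(N,b \right)} = -11 - N$ ($E{\left(N,b \right)} = -8 - \left(3 + N\right) = -11 - N$)
$Z{\left(U \right)} = - \frac{1}{11}$ ($Z{\left(U \right)} = \frac{1}{U - \left(11 + U\right)} = \frac{1}{-11} = - \frac{1}{11}$)
$- Z{\left(o{\left(-12 \right)} \right)} = \left(-1\right) \left(- \frac{1}{11}\right) = \frac{1}{11}$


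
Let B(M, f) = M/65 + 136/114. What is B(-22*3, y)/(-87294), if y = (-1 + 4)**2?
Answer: -329/161712135 ≈ -2.0345e-6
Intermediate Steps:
y = 9 (y = 3**2 = 9)
B(M, f) = 68/57 + M/65 (B(M, f) = M*(1/65) + 136*(1/114) = M/65 + 68/57 = 68/57 + M/65)
B(-22*3, y)/(-87294) = (68/57 + (-22*3)/65)/(-87294) = (68/57 + (1/65)*(-66))*(-1/87294) = (68/57 - 66/65)*(-1/87294) = (658/3705)*(-1/87294) = -329/161712135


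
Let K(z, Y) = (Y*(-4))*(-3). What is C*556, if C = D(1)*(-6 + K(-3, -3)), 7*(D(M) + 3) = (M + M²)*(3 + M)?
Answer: 43368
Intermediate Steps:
K(z, Y) = 12*Y (K(z, Y) = -4*Y*(-3) = 12*Y)
D(M) = -3 + (3 + M)*(M + M²)/7 (D(M) = -3 + ((M + M²)*(3 + M))/7 = -3 + ((3 + M)*(M + M²))/7 = -3 + (3 + M)*(M + M²)/7)
C = 78 (C = (-3 + (⅐)*1³ + (3/7)*1 + (4/7)*1²)*(-6 + 12*(-3)) = (-3 + (⅐)*1 + 3/7 + (4/7)*1)*(-6 - 36) = (-3 + ⅐ + 3/7 + 4/7)*(-42) = -13/7*(-42) = 78)
C*556 = 78*556 = 43368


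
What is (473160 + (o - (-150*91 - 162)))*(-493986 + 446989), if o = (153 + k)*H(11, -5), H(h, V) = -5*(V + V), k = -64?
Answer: -23095359734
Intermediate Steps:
H(h, V) = -10*V
o = 4450 (o = (153 - 64)*(-10*(-5)) = 89*50 = 4450)
(473160 + (o - (-150*91 - 162)))*(-493986 + 446989) = (473160 + (4450 - (-150*91 - 162)))*(-493986 + 446989) = (473160 + (4450 - (-13650 - 162)))*(-46997) = (473160 + (4450 - 1*(-13812)))*(-46997) = (473160 + (4450 + 13812))*(-46997) = (473160 + 18262)*(-46997) = 491422*(-46997) = -23095359734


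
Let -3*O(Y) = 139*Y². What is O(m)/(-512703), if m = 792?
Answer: 1076416/18989 ≈ 56.686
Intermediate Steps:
O(Y) = -139*Y²/3
O(m)/(-512703) = -139/3*792²/(-512703) = -139/3*627264*(-1/512703) = -29063232*(-1/512703) = 1076416/18989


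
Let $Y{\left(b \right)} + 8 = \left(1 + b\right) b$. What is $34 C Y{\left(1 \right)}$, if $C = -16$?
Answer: $3264$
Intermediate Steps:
$Y{\left(b \right)} = -8 + b \left(1 + b\right)$ ($Y{\left(b \right)} = -8 + \left(1 + b\right) b = -8 + b \left(1 + b\right)$)
$34 C Y{\left(1 \right)} = 34 \left(-16\right) \left(-8 + 1 + 1^{2}\right) = - 544 \left(-8 + 1 + 1\right) = \left(-544\right) \left(-6\right) = 3264$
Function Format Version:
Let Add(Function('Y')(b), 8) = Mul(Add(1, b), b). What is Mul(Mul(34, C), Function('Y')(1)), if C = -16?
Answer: 3264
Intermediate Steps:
Function('Y')(b) = Add(-8, Mul(b, Add(1, b))) (Function('Y')(b) = Add(-8, Mul(Add(1, b), b)) = Add(-8, Mul(b, Add(1, b))))
Mul(Mul(34, C), Function('Y')(1)) = Mul(Mul(34, -16), Add(-8, 1, Pow(1, 2))) = Mul(-544, Add(-8, 1, 1)) = Mul(-544, -6) = 3264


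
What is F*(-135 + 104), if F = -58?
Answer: 1798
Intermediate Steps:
F*(-135 + 104) = -58*(-135 + 104) = -58*(-31) = 1798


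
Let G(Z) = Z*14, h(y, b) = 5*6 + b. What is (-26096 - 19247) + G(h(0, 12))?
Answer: -44755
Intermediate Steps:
h(y, b) = 30 + b
G(Z) = 14*Z
(-26096 - 19247) + G(h(0, 12)) = (-26096 - 19247) + 14*(30 + 12) = -45343 + 14*42 = -45343 + 588 = -44755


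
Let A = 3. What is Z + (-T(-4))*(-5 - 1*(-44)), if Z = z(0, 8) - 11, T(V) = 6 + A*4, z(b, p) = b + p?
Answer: -705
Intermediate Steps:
T(V) = 18 (T(V) = 6 + 3*4 = 6 + 12 = 18)
Z = -3 (Z = (0 + 8) - 11 = 8 - 11 = -3)
Z + (-T(-4))*(-5 - 1*(-44)) = -3 + (-1*18)*(-5 - 1*(-44)) = -3 - 18*(-5 + 44) = -3 - 18*39 = -3 - 702 = -705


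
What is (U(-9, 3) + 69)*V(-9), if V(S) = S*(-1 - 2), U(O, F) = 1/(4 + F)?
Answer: 13068/7 ≈ 1866.9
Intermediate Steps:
V(S) = -3*S (V(S) = S*(-3) = -3*S)
(U(-9, 3) + 69)*V(-9) = (1/(4 + 3) + 69)*(-3*(-9)) = (1/7 + 69)*27 = (⅐ + 69)*27 = (484/7)*27 = 13068/7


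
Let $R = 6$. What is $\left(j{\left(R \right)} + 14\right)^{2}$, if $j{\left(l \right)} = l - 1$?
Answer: $361$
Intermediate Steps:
$j{\left(l \right)} = -1 + l$
$\left(j{\left(R \right)} + 14\right)^{2} = \left(\left(-1 + 6\right) + 14\right)^{2} = \left(5 + 14\right)^{2} = 19^{2} = 361$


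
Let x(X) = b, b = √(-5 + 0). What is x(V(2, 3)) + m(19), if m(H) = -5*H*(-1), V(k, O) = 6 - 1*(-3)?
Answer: 95 + I*√5 ≈ 95.0 + 2.2361*I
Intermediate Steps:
V(k, O) = 9 (V(k, O) = 6 + 3 = 9)
b = I*√5 (b = √(-5) = I*√5 ≈ 2.2361*I)
m(H) = 5*H
x(X) = I*√5
x(V(2, 3)) + m(19) = I*√5 + 5*19 = I*√5 + 95 = 95 + I*√5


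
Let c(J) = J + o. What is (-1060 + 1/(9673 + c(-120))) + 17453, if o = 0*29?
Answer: 156602330/9553 ≈ 16393.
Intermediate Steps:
o = 0
c(J) = J (c(J) = J + 0 = J)
(-1060 + 1/(9673 + c(-120))) + 17453 = (-1060 + 1/(9673 - 120)) + 17453 = (-1060 + 1/9553) + 17453 = -10126179/9553 + 17453 = 156602330/9553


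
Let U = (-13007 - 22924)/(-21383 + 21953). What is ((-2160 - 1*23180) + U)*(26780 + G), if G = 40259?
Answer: -323568895503/190 ≈ -1.7030e+9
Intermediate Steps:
U = -11977/190 (U = -35931/570 = -35931*1/570 = -11977/190 ≈ -63.037)
((-2160 - 1*23180) + U)*(26780 + G) = ((-2160 - 1*23180) - 11977/190)*(26780 + 40259) = ((-2160 - 23180) - 11977/190)*67039 = (-25340 - 11977/190)*67039 = -4826577/190*67039 = -323568895503/190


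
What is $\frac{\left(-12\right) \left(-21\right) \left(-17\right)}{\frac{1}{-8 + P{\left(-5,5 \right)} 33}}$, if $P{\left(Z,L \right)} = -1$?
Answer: $175644$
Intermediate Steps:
$\frac{\left(-12\right) \left(-21\right) \left(-17\right)}{\frac{1}{-8 + P{\left(-5,5 \right)} 33}} = \frac{\left(-12\right) \left(-21\right) \left(-17\right)}{\frac{1}{-8 - 33}} = \frac{252 \left(-17\right)}{\frac{1}{-8 - 33}} = - \frac{4284}{\frac{1}{-41}} = - \frac{4284}{- \frac{1}{41}} = \left(-4284\right) \left(-41\right) = 175644$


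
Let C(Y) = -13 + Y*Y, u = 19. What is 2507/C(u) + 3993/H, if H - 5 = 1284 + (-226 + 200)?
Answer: 1518635/146508 ≈ 10.366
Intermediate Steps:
H = 1263 (H = 5 + (1284 + (-226 + 200)) = 5 + (1284 - 26) = 5 + 1258 = 1263)
C(Y) = -13 + Y²
2507/C(u) + 3993/H = 2507/(-13 + 19²) + 3993/1263 = 2507/(-13 + 361) + 3993*(1/1263) = 2507/348 + 1331/421 = 1518635/146508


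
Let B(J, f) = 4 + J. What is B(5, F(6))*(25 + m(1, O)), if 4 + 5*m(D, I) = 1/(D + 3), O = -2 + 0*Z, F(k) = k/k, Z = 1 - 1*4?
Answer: 873/4 ≈ 218.25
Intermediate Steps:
Z = -3 (Z = 1 - 4 = -3)
F(k) = 1
O = -2 (O = -2 + 0*(-3) = -2 + 0 = -2)
m(D, I) = -⅘ + 1/(5*(3 + D)) (m(D, I) = -⅘ + 1/(5*(D + 3)) = -⅘ + 1/(5*(3 + D)))
B(5, F(6))*(25 + m(1, O)) = (4 + 5)*(25 + (-11 - 4*1)/(5*(3 + 1))) = 9*(25 + (⅕)*(-11 - 4)/4) = 9*(25 + (⅕)*(¼)*(-15)) = 9*(25 - ¾) = 9*(97/4) = 873/4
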